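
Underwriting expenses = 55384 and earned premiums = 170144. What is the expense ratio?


Expense ratio = expenses / premiums
= 55384 / 170144
= 0.3255


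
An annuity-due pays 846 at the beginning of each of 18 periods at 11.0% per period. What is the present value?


PV_due = PMT * (1-(1+i)^(-n))/i * (1+i)
PV_immediate = 6515.5676
PV_due = 6515.5676 * 1.11
= 7232.2801


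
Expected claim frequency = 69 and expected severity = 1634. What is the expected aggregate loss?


E[S] = E[N] * E[X]
= 69 * 1634
= 112746


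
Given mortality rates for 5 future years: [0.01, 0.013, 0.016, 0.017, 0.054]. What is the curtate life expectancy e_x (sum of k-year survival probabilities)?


e_x = sum_{k=1}^{n} k_p_x
k_p_x values:
  1_p_x = 0.99
  2_p_x = 0.97713
  3_p_x = 0.961496
  4_p_x = 0.94515
  5_p_x = 0.894112
e_x = 4.7679


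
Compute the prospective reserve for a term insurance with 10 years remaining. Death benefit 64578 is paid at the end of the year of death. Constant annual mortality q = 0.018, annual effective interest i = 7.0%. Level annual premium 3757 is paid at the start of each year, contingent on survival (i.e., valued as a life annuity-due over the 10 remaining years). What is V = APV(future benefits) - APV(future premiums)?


v = 1/(1+i) = 0.934579
APV(future benefits) per unit = sum_{k=0}^{9} k_p_x * q * v^(k+1) = 0.117836
APV(future benefits) = 64578 * 0.117836 = 7609.607
Life annuity-due factor ä_{x:10} = sum_{k=0}^{9} k_p_x * v^k = 7.00469
APV(future premiums) = 3757 * 7.00469 = 26316.6198
V = 7609.607 - 26316.6198
= -18707.0128


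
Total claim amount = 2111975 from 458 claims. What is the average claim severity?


severity = total / number
= 2111975 / 458
= 4611.2991


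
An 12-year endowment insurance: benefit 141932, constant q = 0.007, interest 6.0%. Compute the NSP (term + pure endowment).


Term component = 8055.0445
Pure endowment = 12_p_x * v^12 * benefit = 0.91916 * 0.496969 * 141932 = 64833.7171
NSP = 72888.7615


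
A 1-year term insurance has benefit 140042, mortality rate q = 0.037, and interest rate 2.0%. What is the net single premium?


NSP = benefit * q * v
v = 1/(1+i) = 0.980392
NSP = 140042 * 0.037 * 0.980392
= 5079.9549


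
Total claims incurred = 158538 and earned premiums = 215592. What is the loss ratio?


Loss ratio = claims / premiums
= 158538 / 215592
= 0.7354


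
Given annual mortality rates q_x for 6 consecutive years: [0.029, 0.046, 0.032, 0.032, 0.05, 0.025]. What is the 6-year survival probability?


p_k = 1 - q_k for each year
Survival = product of (1 - q_k)
= 0.971 * 0.954 * 0.968 * 0.968 * 0.95 * 0.975
= 0.804


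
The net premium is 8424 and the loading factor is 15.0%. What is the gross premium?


Gross = net * (1 + loading)
= 8424 * (1 + 0.15)
= 8424 * 1.15
= 9687.6


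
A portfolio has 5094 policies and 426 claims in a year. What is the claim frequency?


frequency = claims / policies
= 426 / 5094
= 0.0836


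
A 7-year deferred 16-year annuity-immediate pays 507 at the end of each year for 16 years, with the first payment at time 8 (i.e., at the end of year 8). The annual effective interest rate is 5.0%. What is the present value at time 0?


PV at time 7 of the 16-year annuity-immediate:
a_n = 507 * (1-(1+0.05)^(-16))/0.05 = 5494.7492
Discount back 7 years to time 0:
PV = 5494.7492 * (1+0.05)^(-7)
= 5494.7492 * 0.710681
= 3905.0156


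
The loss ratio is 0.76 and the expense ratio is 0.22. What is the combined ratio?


Combined ratio = loss ratio + expense ratio
= 0.76 + 0.22
= 0.98


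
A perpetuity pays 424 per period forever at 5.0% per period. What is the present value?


PV = PMT / i
= 424 / 0.05
= 8480.0


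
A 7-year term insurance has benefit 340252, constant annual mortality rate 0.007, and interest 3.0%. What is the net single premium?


NSP = benefit * sum_{k=0}^{n-1} k_p_x * q * v^(k+1)
With constant q=0.007, v=0.970874
Sum = 0.042742
NSP = 340252 * 0.042742
= 14543.115


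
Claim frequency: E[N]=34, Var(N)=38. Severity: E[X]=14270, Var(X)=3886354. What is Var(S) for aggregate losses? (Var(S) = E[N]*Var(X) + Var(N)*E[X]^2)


Var(S) = E[N]*Var(X) + Var(N)*E[X]^2
= 34*3886354 + 38*14270^2
= 132136036 + 7738050200
= 7.8702e+09


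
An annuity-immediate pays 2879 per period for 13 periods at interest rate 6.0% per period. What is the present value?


PV = PMT * (1 - (1+i)^(-n)) / i
= 2879 * (1 - (1+0.06)^(-13)) / 0.06
= 2879 * (1 - 0.468839) / 0.06
= 2879 * 8.852683
= 25486.8742


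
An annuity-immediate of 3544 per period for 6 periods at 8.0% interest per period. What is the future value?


FV = PMT * ((1+i)^n - 1) / i
= 3544 * ((1.08)^6 - 1) / 0.08
= 3544 * (1.586874 - 1) / 0.08
= 25998.5325


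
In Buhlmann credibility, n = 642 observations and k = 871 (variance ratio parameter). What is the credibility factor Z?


Z = n / (n + k)
= 642 / (642 + 871)
= 642 / 1513
= 0.4243


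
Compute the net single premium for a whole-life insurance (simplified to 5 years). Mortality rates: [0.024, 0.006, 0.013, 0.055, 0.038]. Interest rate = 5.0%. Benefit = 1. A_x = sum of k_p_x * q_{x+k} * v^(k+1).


v = 0.952381
Year 0: k_p_x=1.0, q=0.024, term=0.022857
Year 1: k_p_x=0.976, q=0.006, term=0.005312
Year 2: k_p_x=0.970144, q=0.013, term=0.010895
Year 3: k_p_x=0.957532, q=0.055, term=0.043327
Year 4: k_p_x=0.904868, q=0.038, term=0.026942
A_x = 0.1093


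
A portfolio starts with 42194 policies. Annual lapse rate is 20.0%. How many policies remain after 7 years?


remaining = initial * (1 - lapse)^years
= 42194 * (1 - 0.2)^7
= 42194 * 0.209715
= 8848.7231


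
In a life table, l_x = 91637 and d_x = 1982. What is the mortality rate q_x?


q_x = d_x / l_x
= 1982 / 91637
= 0.0216


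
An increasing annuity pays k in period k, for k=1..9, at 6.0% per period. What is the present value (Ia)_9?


(Ia)_n = sum_{k=1}^{n} k * v^k, v = 1/(1+i)
v = 0.943396
Sum computed term by term:
(Ia)_9 = 31.3785


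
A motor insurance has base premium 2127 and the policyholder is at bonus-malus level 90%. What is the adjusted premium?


adjusted = base * BM_level / 100
= 2127 * 90 / 100
= 2127 * 0.9
= 1914.3


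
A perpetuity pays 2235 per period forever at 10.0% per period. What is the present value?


PV = PMT / i
= 2235 / 0.1
= 22350.0


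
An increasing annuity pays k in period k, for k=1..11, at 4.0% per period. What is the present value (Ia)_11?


(Ia)_n = sum_{k=1}^{n} k * v^k, v = 1/(1+i)
v = 0.961538
Sum computed term by term:
(Ia)_11 = 49.1376


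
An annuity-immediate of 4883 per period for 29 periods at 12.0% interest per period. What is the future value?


FV = PMT * ((1+i)^n - 1) / i
= 4883 * ((1.12)^29 - 1) / 0.12
= 4883 * (26.74993 - 1) / 0.12
= 1.0478e+06


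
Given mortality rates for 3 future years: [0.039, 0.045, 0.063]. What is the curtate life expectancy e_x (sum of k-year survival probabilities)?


e_x = sum_{k=1}^{n} k_p_x
k_p_x values:
  1_p_x = 0.961
  2_p_x = 0.917755
  3_p_x = 0.859936
e_x = 2.7387


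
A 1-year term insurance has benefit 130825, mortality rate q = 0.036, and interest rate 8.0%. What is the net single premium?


NSP = benefit * q * v
v = 1/(1+i) = 0.925926
NSP = 130825 * 0.036 * 0.925926
= 4360.8333


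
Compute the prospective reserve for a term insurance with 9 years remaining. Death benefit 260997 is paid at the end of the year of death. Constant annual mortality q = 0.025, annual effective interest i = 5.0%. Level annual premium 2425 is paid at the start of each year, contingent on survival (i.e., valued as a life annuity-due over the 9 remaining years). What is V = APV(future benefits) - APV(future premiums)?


v = 1/(1+i) = 0.952381
APV(future benefits) per unit = sum_{k=0}^{8} k_p_x * q * v^(k+1) = 0.162246
APV(future benefits) = 260997 * 0.162246 = 42345.849
Life annuity-due factor ä_{x:9} = sum_{k=0}^{8} k_p_x * v^k = 6.814353
APV(future premiums) = 2425 * 6.814353 = 16524.8057
V = 42345.849 - 16524.8057
= 25821.0433


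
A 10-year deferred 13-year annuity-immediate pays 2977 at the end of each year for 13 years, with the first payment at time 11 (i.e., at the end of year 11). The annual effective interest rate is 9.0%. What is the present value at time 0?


PV at time 10 of the 13-year annuity-immediate:
a_n = 2977 * (1-(1+0.09)^(-13))/0.09 = 22288.513
Discount back 10 years to time 0:
PV = 22288.513 * (1+0.09)^(-10)
= 22288.513 * 0.422411
= 9414.9088


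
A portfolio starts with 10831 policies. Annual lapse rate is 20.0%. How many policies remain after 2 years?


remaining = initial * (1 - lapse)^years
= 10831 * (1 - 0.2)^2
= 10831 * 0.64
= 6931.84


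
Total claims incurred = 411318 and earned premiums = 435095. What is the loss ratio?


Loss ratio = claims / premiums
= 411318 / 435095
= 0.9454


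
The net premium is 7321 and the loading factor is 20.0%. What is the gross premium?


Gross = net * (1 + loading)
= 7321 * (1 + 0.2)
= 7321 * 1.2
= 8785.2


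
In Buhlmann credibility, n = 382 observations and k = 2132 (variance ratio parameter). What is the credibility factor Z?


Z = n / (n + k)
= 382 / (382 + 2132)
= 382 / 2514
= 0.1519


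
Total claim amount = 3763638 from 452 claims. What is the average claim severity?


severity = total / number
= 3763638 / 452
= 8326.6327


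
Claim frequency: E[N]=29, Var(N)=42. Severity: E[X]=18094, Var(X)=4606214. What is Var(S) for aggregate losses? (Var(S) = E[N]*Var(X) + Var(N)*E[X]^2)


Var(S) = E[N]*Var(X) + Var(N)*E[X]^2
= 29*4606214 + 42*18094^2
= 133580206 + 13750499112
= 1.3884e+10


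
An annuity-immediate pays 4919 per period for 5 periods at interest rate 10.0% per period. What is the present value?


PV = PMT * (1 - (1+i)^(-n)) / i
= 4919 * (1 - (1+0.1)^(-5)) / 0.1
= 4919 * (1 - 0.620921) / 0.1
= 4919 * 3.790787
= 18646.8801


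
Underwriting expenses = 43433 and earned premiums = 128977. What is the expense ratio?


Expense ratio = expenses / premiums
= 43433 / 128977
= 0.3367


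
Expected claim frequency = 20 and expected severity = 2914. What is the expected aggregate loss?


E[S] = E[N] * E[X]
= 20 * 2914
= 58280


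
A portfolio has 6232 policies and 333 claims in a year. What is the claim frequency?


frequency = claims / policies
= 333 / 6232
= 0.0534


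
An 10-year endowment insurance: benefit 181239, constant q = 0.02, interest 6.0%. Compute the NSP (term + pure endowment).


Term component = 24637.2134
Pure endowment = 10_p_x * v^10 * benefit = 0.817073 * 0.558395 * 181239 = 82690.1465
NSP = 107327.3599


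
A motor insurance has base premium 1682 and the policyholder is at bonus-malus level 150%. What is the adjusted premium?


adjusted = base * BM_level / 100
= 1682 * 150 / 100
= 1682 * 1.5
= 2523.0


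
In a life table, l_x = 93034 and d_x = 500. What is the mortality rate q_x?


q_x = d_x / l_x
= 500 / 93034
= 0.0054


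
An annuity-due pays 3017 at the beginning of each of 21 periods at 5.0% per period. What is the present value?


PV_due = PMT * (1-(1+i)^(-n))/i * (1+i)
PV_immediate = 38681.4177
PV_due = 38681.4177 * 1.05
= 40615.4886


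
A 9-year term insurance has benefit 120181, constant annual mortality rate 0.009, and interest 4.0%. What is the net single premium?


NSP = benefit * sum_{k=0}^{n-1} k_p_x * q * v^(k+1)
With constant q=0.009, v=0.961538
Sum = 0.064711
NSP = 120181 * 0.064711
= 7777.0559


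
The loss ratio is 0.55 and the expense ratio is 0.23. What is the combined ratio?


Combined ratio = loss ratio + expense ratio
= 0.55 + 0.23
= 0.78


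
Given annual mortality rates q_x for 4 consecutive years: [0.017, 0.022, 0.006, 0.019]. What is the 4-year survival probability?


p_k = 1 - q_k for each year
Survival = product of (1 - q_k)
= 0.983 * 0.978 * 0.994 * 0.981
= 0.9374


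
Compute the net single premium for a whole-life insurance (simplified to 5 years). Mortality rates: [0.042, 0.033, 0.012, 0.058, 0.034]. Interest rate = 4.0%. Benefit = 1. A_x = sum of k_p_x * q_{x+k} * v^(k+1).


v = 0.961538
Year 0: k_p_x=1.0, q=0.042, term=0.040385
Year 1: k_p_x=0.958, q=0.033, term=0.029229
Year 2: k_p_x=0.926386, q=0.012, term=0.009883
Year 3: k_p_x=0.915269, q=0.058, term=0.045378
Year 4: k_p_x=0.862184, q=0.034, term=0.024094
A_x = 0.149


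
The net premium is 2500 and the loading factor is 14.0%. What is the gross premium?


Gross = net * (1 + loading)
= 2500 * (1 + 0.14)
= 2500 * 1.14
= 2850.0


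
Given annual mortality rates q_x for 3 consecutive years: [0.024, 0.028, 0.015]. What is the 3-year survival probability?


p_k = 1 - q_k for each year
Survival = product of (1 - q_k)
= 0.976 * 0.972 * 0.985
= 0.9344


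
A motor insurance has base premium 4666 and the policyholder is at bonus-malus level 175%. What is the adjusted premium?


adjusted = base * BM_level / 100
= 4666 * 175 / 100
= 4666 * 1.75
= 8165.5


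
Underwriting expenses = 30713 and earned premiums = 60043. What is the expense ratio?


Expense ratio = expenses / premiums
= 30713 / 60043
= 0.5115


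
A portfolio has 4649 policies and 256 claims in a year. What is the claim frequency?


frequency = claims / policies
= 256 / 4649
= 0.0551


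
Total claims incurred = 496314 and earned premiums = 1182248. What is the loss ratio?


Loss ratio = claims / premiums
= 496314 / 1182248
= 0.4198


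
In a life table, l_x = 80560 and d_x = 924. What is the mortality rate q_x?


q_x = d_x / l_x
= 924 / 80560
= 0.0115


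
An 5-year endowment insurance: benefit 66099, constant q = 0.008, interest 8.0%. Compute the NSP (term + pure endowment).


Term component = 2080.364
Pure endowment = 5_p_x * v^5 * benefit = 0.960635 * 0.680583 * 66099 = 43214.9955
NSP = 45295.3596


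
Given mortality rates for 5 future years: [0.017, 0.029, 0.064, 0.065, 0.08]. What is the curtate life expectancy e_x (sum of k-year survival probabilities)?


e_x = sum_{k=1}^{n} k_p_x
k_p_x values:
  1_p_x = 0.983
  2_p_x = 0.954493
  3_p_x = 0.893405
  4_p_x = 0.835334
  5_p_x = 0.768507
e_x = 4.4347


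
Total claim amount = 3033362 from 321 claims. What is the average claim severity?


severity = total / number
= 3033362 / 321
= 9449.7259


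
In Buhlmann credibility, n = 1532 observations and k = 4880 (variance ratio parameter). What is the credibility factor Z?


Z = n / (n + k)
= 1532 / (1532 + 4880)
= 1532 / 6412
= 0.2389


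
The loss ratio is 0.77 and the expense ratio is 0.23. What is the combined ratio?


Combined ratio = loss ratio + expense ratio
= 0.77 + 0.23
= 1.0


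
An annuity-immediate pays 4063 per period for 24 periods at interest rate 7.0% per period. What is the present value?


PV = PMT * (1 - (1+i)^(-n)) / i
= 4063 * (1 - (1+0.07)^(-24)) / 0.07
= 4063 * (1 - 0.197147) / 0.07
= 4063 * 11.469334
= 46599.904


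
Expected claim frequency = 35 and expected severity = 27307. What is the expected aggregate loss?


E[S] = E[N] * E[X]
= 35 * 27307
= 955745


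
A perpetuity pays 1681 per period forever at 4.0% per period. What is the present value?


PV = PMT / i
= 1681 / 0.04
= 42025.0


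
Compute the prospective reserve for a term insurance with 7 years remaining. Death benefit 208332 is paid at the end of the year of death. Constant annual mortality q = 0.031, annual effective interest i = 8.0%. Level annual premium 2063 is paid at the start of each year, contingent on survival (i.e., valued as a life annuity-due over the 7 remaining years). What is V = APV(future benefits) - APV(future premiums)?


v = 1/(1+i) = 0.925926
APV(future benefits) per unit = sum_{k=0}^{6} k_p_x * q * v^(k+1) = 0.14856
APV(future benefits) = 208332 * 0.14856 = 30949.8508
Life annuity-due factor ä_{x:7} = sum_{k=0}^{6} k_p_x * v^k = 5.175647
APV(future premiums) = 2063 * 5.175647 = 10677.3595
V = 30949.8508 - 10677.3595
= 20272.4912


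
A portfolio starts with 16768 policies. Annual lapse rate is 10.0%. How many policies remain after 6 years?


remaining = initial * (1 - lapse)^years
= 16768 * (1 - 0.1)^6
= 16768 * 0.531441
= 8911.2027


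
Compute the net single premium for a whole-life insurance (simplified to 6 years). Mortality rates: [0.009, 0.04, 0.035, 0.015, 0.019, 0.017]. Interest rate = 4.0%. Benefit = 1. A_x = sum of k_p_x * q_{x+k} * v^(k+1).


v = 0.961538
Year 0: k_p_x=1.0, q=0.009, term=0.008654
Year 1: k_p_x=0.991, q=0.04, term=0.036649
Year 2: k_p_x=0.95136, q=0.035, term=0.029601
Year 3: k_p_x=0.918062, q=0.015, term=0.011771
Year 4: k_p_x=0.904291, q=0.019, term=0.014122
Year 5: k_p_x=0.88711, q=0.017, term=0.011919
A_x = 0.1127


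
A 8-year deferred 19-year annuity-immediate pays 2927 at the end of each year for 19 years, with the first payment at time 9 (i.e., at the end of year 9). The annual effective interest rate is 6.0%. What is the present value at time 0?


PV at time 8 of the 19-year annuity-immediate:
a_n = 2927 * (1-(1+0.06)^(-19))/0.06 = 32659.807
Discount back 8 years to time 0:
PV = 32659.807 * (1+0.06)^(-8)
= 32659.807 * 0.627412
= 20491.1669


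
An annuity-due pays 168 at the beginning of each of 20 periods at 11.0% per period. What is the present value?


PV_due = PMT * (1-(1+i)^(-n))/i * (1+i)
PV_immediate = 1337.8391
PV_due = 1337.8391 * 1.11
= 1485.0014


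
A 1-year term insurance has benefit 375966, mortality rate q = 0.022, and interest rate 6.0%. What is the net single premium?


NSP = benefit * q * v
v = 1/(1+i) = 0.943396
NSP = 375966 * 0.022 * 0.943396
= 7803.0679


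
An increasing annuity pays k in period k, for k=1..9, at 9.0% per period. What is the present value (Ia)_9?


(Ia)_n = sum_{k=1}^{n} k * v^k, v = 1/(1+i)
v = 0.917431
Sum computed term by term:
(Ia)_9 = 26.5663


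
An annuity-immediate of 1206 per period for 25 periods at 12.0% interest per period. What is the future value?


FV = PMT * ((1+i)^n - 1) / i
= 1206 * ((1.12)^25 - 1) / 0.12
= 1206 * (17.000064 - 1) / 0.12
= 160800.6473


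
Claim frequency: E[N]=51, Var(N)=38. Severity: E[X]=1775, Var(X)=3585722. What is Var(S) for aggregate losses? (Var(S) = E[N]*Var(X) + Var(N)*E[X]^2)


Var(S) = E[N]*Var(X) + Var(N)*E[X]^2
= 51*3585722 + 38*1775^2
= 182871822 + 119723750
= 3.0260e+08


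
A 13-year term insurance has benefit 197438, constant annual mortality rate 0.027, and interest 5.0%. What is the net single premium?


NSP = benefit * sum_{k=0}^{n-1} k_p_x * q * v^(k+1)
With constant q=0.027, v=0.952381
Sum = 0.220369
NSP = 197438 * 0.220369
= 43509.2054


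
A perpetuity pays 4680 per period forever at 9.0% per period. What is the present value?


PV = PMT / i
= 4680 / 0.09
= 52000.0


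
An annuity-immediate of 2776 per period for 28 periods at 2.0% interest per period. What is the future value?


FV = PMT * ((1+i)^n - 1) / i
= 2776 * ((1.02)^28 - 1) / 0.02
= 2776 * (1.741024 - 1) / 0.02
= 102854.1598


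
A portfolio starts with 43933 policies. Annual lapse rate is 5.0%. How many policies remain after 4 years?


remaining = initial * (1 - lapse)^years
= 43933 * (1 - 0.05)^4
= 43933 * 0.814506
= 35783.7031


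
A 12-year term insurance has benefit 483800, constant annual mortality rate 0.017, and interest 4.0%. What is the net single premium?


NSP = benefit * sum_{k=0}^{n-1} k_p_x * q * v^(k+1)
With constant q=0.017, v=0.961538
Sum = 0.146605
NSP = 483800 * 0.146605
= 70927.3852


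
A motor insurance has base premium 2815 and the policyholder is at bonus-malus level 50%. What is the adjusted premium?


adjusted = base * BM_level / 100
= 2815 * 50 / 100
= 2815 * 0.5
= 1407.5


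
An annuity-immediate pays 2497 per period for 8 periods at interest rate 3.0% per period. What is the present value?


PV = PMT * (1 - (1+i)^(-n)) / i
= 2497 * (1 - (1+0.03)^(-8)) / 0.03
= 2497 * (1 - 0.789409) / 0.03
= 2497 * 7.019692
= 17528.1714


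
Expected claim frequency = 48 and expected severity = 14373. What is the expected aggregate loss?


E[S] = E[N] * E[X]
= 48 * 14373
= 689904


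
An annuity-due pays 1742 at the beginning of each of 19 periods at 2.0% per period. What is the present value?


PV_due = PMT * (1-(1+i)^(-n))/i * (1+i)
PV_immediate = 27311.8808
PV_due = 27311.8808 * 1.02
= 27858.1184


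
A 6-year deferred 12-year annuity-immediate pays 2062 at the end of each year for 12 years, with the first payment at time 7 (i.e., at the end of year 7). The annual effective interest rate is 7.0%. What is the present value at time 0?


PV at time 6 of the 12-year annuity-immediate:
a_n = 2062 * (1-(1+0.07)^(-12))/0.07 = 16377.8191
Discount back 6 years to time 0:
PV = 16377.8191 * (1+0.07)^(-6)
= 16377.8191 * 0.666342
= 10913.2324


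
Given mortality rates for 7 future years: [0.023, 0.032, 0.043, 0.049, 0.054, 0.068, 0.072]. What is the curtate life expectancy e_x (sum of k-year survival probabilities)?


e_x = sum_{k=1}^{n} k_p_x
k_p_x values:
  1_p_x = 0.977
  2_p_x = 0.945736
  3_p_x = 0.905069
  4_p_x = 0.860721
  5_p_x = 0.814242
  6_p_x = 0.758874
  7_p_x = 0.704235
e_x = 5.9659


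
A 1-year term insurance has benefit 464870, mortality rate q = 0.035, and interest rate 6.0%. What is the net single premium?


NSP = benefit * q * v
v = 1/(1+i) = 0.943396
NSP = 464870 * 0.035 * 0.943396
= 15349.4811


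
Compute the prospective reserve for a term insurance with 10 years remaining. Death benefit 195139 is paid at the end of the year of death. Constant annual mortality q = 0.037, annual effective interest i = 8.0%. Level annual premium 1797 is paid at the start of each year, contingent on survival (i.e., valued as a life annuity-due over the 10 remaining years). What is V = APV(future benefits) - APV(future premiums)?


v = 1/(1+i) = 0.925926
APV(future benefits) per unit = sum_{k=0}^{9} k_p_x * q * v^(k+1) = 0.215768
APV(future benefits) = 195139 * 0.215768 = 42104.793
Life annuity-due factor ä_{x:10} = sum_{k=0}^{9} k_p_x * v^k = 6.298099
APV(future premiums) = 1797 * 6.298099 = 11317.6842
V = 42104.793 - 11317.6842
= 30787.1088


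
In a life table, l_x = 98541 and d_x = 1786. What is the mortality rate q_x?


q_x = d_x / l_x
= 1786 / 98541
= 0.0181


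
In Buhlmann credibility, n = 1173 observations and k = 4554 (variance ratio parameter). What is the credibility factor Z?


Z = n / (n + k)
= 1173 / (1173 + 4554)
= 1173 / 5727
= 0.2048


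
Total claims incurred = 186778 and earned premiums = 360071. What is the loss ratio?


Loss ratio = claims / premiums
= 186778 / 360071
= 0.5187


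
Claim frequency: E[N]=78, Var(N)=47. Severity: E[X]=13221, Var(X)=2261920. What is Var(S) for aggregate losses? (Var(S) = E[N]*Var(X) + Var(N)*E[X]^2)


Var(S) = E[N]*Var(X) + Var(N)*E[X]^2
= 78*2261920 + 47*13221^2
= 176429760 + 8215357527
= 8.3918e+09


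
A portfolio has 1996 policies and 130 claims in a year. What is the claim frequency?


frequency = claims / policies
= 130 / 1996
= 0.0651


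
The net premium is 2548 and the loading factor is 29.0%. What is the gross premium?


Gross = net * (1 + loading)
= 2548 * (1 + 0.29)
= 2548 * 1.29
= 3286.92


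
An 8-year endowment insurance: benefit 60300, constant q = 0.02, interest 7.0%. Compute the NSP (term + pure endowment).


Term component = 6764.9655
Pure endowment = 8_p_x * v^8 * benefit = 0.850763 * 0.582009 * 60300 = 29857.655
NSP = 36622.6206


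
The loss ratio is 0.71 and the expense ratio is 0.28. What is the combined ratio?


Combined ratio = loss ratio + expense ratio
= 0.71 + 0.28
= 0.99


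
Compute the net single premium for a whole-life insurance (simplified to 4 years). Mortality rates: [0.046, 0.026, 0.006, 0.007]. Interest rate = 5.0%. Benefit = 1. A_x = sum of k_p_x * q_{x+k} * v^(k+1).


v = 0.952381
Year 0: k_p_x=1.0, q=0.046, term=0.04381
Year 1: k_p_x=0.954, q=0.026, term=0.022498
Year 2: k_p_x=0.929196, q=0.006, term=0.004816
Year 3: k_p_x=0.923621, q=0.007, term=0.005319
A_x = 0.0764


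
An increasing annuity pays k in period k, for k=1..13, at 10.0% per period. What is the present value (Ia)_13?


(Ia)_n = sum_{k=1}^{n} k * v^k, v = 1/(1+i)
v = 0.909091
Sum computed term by term:
(Ia)_13 = 40.4805


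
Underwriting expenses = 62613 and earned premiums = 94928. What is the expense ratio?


Expense ratio = expenses / premiums
= 62613 / 94928
= 0.6596


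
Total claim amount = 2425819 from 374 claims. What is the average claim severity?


severity = total / number
= 2425819 / 374
= 6486.1471


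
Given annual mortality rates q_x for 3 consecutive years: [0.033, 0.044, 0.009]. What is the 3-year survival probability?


p_k = 1 - q_k for each year
Survival = product of (1 - q_k)
= 0.967 * 0.956 * 0.991
= 0.9161


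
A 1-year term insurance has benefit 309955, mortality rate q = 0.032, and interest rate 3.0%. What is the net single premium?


NSP = benefit * q * v
v = 1/(1+i) = 0.970874
NSP = 309955 * 0.032 * 0.970874
= 9629.6699


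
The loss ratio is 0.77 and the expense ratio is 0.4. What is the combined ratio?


Combined ratio = loss ratio + expense ratio
= 0.77 + 0.4
= 1.17


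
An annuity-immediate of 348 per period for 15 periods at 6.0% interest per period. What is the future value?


FV = PMT * ((1+i)^n - 1) / i
= 348 * ((1.06)^15 - 1) / 0.06
= 348 * (2.396558 - 1) / 0.06
= 8100.0375


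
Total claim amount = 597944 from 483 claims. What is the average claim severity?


severity = total / number
= 597944 / 483
= 1237.9793


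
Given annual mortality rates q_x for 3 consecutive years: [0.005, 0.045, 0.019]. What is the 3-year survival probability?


p_k = 1 - q_k for each year
Survival = product of (1 - q_k)
= 0.995 * 0.955 * 0.981
= 0.9322


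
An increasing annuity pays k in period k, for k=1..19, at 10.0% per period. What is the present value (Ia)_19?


(Ia)_n = sum_{k=1}^{n} k * v^k, v = 1/(1+i)
v = 0.909091
Sum computed term by term:
(Ia)_19 = 60.9476


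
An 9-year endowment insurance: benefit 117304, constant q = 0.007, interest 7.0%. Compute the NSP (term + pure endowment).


Term component = 5218.8559
Pure endowment = 9_p_x * v^9 * benefit = 0.938735 * 0.543934 * 117304 = 59896.5846
NSP = 65115.4405


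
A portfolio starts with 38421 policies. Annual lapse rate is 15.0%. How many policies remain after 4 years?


remaining = initial * (1 - lapse)^years
= 38421 * (1 - 0.15)^4
= 38421 * 0.522006
= 20056.0021


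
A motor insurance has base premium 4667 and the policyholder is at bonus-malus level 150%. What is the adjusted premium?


adjusted = base * BM_level / 100
= 4667 * 150 / 100
= 4667 * 1.5
= 7000.5


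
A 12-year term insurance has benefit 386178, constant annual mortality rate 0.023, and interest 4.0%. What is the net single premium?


NSP = benefit * sum_{k=0}^{n-1} k_p_x * q * v^(k+1)
With constant q=0.023, v=0.961538
Sum = 0.192606
NSP = 386178 * 0.192606
= 74380.2086


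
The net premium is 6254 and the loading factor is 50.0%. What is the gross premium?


Gross = net * (1 + loading)
= 6254 * (1 + 0.5)
= 6254 * 1.5
= 9381.0


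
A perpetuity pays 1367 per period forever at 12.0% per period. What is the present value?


PV = PMT / i
= 1367 / 0.12
= 11391.6667


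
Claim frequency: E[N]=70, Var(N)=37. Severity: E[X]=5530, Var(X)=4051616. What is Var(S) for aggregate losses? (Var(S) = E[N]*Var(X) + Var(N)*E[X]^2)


Var(S) = E[N]*Var(X) + Var(N)*E[X]^2
= 70*4051616 + 37*5530^2
= 283613120 + 1131493300
= 1.4151e+09


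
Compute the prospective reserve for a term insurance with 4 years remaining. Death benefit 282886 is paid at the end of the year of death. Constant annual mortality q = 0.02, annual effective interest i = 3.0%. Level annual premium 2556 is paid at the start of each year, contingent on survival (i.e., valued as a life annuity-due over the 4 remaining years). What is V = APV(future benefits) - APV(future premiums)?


v = 1/(1+i) = 0.970874
APV(future benefits) per unit = sum_{k=0}^{3} k_p_x * q * v^(k+1) = 0.072195
APV(future benefits) = 282886 * 0.072195 = 20422.9928
Life annuity-due factor ä_{x:4} = sum_{k=0}^{3} k_p_x * v^k = 3.718049
APV(future premiums) = 2556 * 3.718049 = 9503.3343
V = 20422.9928 - 9503.3343
= 10919.6585


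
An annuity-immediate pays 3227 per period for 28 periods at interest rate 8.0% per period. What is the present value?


PV = PMT * (1 - (1+i)^(-n)) / i
= 3227 * (1 - (1+0.08)^(-28)) / 0.08
= 3227 * (1 - 0.115914) / 0.08
= 3227 * 11.051078
= 35661.8303


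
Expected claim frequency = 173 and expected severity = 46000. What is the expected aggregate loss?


E[S] = E[N] * E[X]
= 173 * 46000
= 7.9580e+06


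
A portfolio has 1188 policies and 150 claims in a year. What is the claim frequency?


frequency = claims / policies
= 150 / 1188
= 0.1263


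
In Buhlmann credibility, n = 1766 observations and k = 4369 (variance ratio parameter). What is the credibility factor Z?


Z = n / (n + k)
= 1766 / (1766 + 4369)
= 1766 / 6135
= 0.2879


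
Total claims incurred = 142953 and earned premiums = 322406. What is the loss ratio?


Loss ratio = claims / premiums
= 142953 / 322406
= 0.4434


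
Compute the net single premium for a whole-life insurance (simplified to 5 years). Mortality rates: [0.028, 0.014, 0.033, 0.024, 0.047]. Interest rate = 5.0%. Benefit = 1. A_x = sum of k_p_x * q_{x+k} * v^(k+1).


v = 0.952381
Year 0: k_p_x=1.0, q=0.028, term=0.026667
Year 1: k_p_x=0.972, q=0.014, term=0.012343
Year 2: k_p_x=0.958392, q=0.033, term=0.027321
Year 3: k_p_x=0.926765, q=0.024, term=0.018299
Year 4: k_p_x=0.904523, q=0.047, term=0.03331
A_x = 0.1179


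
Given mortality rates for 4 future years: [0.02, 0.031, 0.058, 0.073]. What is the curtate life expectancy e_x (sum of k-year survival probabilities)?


e_x = sum_{k=1}^{n} k_p_x
k_p_x values:
  1_p_x = 0.98
  2_p_x = 0.94962
  3_p_x = 0.894542
  4_p_x = 0.82924
e_x = 3.6534


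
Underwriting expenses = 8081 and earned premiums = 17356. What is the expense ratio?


Expense ratio = expenses / premiums
= 8081 / 17356
= 0.4656


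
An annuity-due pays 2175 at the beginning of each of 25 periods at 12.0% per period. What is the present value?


PV_due = PMT * (1-(1+i)^(-n))/i * (1+i)
PV_immediate = 17058.8276
PV_due = 17058.8276 * 1.12
= 19105.8869


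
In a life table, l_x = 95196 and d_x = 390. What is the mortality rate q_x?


q_x = d_x / l_x
= 390 / 95196
= 0.0041


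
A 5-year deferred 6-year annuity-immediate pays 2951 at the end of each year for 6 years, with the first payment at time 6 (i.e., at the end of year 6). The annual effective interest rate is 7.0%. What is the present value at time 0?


PV at time 5 of the 6-year annuity-immediate:
a_n = 2951 * (1-(1+0.07)^(-6))/0.07 = 14066.0585
Discount back 5 years to time 0:
PV = 14066.0585 * (1+0.07)^(-5)
= 14066.0585 * 0.712986
= 10028.9053


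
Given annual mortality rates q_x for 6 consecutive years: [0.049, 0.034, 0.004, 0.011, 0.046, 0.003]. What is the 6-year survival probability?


p_k = 1 - q_k for each year
Survival = product of (1 - q_k)
= 0.951 * 0.966 * 0.996 * 0.989 * 0.954 * 0.997
= 0.8607


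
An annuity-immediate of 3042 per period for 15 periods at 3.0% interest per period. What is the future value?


FV = PMT * ((1+i)^n - 1) / i
= 3042 * ((1.03)^15 - 1) / 0.03
= 3042 * (1.557967 - 1) / 0.03
= 56577.896


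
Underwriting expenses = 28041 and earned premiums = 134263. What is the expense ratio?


Expense ratio = expenses / premiums
= 28041 / 134263
= 0.2089


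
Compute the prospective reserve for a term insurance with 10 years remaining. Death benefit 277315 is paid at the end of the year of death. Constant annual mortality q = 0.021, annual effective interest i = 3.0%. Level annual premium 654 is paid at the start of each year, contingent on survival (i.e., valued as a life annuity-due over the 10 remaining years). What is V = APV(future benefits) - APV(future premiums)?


v = 1/(1+i) = 0.970874
APV(future benefits) per unit = sum_{k=0}^{9} k_p_x * q * v^(k+1) = 0.163963
APV(future benefits) = 277315 * 0.163963 = 45469.4788
Life annuity-due factor ä_{x:10} = sum_{k=0}^{9} k_p_x * v^k = 8.042009
APV(future premiums) = 654 * 8.042009 = 5259.4738
V = 45469.4788 - 5259.4738
= 40210.005


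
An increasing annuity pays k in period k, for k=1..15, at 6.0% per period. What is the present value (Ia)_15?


(Ia)_n = sum_{k=1}^{n} k * v^k, v = 1/(1+i)
v = 0.943396
Sum computed term by term:
(Ia)_15 = 67.2668


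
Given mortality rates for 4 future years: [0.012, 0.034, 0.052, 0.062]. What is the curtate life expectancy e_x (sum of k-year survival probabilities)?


e_x = sum_{k=1}^{n} k_p_x
k_p_x values:
  1_p_x = 0.988
  2_p_x = 0.954408
  3_p_x = 0.904779
  4_p_x = 0.848682
e_x = 3.6959


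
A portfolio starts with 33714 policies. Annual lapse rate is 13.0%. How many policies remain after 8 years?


remaining = initial * (1 - lapse)^years
= 33714 * (1 - 0.13)^8
= 33714 * 0.328212
= 11065.3283


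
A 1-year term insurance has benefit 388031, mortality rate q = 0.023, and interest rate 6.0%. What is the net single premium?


NSP = benefit * q * v
v = 1/(1+i) = 0.943396
NSP = 388031 * 0.023 * 0.943396
= 8419.5406


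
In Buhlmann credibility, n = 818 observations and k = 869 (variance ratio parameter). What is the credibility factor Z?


Z = n / (n + k)
= 818 / (818 + 869)
= 818 / 1687
= 0.4849


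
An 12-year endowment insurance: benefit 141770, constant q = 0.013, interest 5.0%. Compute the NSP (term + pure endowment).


Term component = 15331.4937
Pure endowment = 12_p_x * v^12 * benefit = 0.854685 * 0.556837 * 141770 = 67471.223
NSP = 82802.7167


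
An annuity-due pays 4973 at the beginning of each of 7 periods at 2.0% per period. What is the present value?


PV_due = PMT * (1-(1+i)^(-n))/i * (1+i)
PV_immediate = 32185.2116
PV_due = 32185.2116 * 1.02
= 32828.9158


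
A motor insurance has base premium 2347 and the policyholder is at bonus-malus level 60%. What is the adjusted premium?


adjusted = base * BM_level / 100
= 2347 * 60 / 100
= 2347 * 0.6
= 1408.2


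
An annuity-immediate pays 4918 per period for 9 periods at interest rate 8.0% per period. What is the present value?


PV = PMT * (1 - (1+i)^(-n)) / i
= 4918 * (1 - (1+0.08)^(-9)) / 0.08
= 4918 * (1 - 0.500249) / 0.08
= 4918 * 6.246888
= 30722.1947


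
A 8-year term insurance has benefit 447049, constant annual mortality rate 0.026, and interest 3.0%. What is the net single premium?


NSP = benefit * sum_{k=0}^{n-1} k_p_x * q * v^(k+1)
With constant q=0.026, v=0.970874
Sum = 0.167421
NSP = 447049 * 0.167421
= 74845.2077


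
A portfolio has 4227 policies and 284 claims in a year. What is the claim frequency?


frequency = claims / policies
= 284 / 4227
= 0.0672


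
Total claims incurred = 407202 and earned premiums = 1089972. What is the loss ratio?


Loss ratio = claims / premiums
= 407202 / 1089972
= 0.3736


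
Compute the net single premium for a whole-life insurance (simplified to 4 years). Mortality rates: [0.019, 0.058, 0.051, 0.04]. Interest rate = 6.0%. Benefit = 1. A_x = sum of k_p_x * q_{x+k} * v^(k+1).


v = 0.943396
Year 0: k_p_x=1.0, q=0.019, term=0.017925
Year 1: k_p_x=0.981, q=0.058, term=0.050639
Year 2: k_p_x=0.924102, q=0.051, term=0.039571
Year 3: k_p_x=0.876973, q=0.04, term=0.027786
A_x = 0.1359


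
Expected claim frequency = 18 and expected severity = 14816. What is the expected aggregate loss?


E[S] = E[N] * E[X]
= 18 * 14816
= 266688


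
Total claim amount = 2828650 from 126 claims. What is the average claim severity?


severity = total / number
= 2828650 / 126
= 22449.6032


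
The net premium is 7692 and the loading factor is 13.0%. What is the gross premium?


Gross = net * (1 + loading)
= 7692 * (1 + 0.13)
= 7692 * 1.13
= 8691.96


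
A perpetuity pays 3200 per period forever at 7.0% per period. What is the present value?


PV = PMT / i
= 3200 / 0.07
= 45714.2857


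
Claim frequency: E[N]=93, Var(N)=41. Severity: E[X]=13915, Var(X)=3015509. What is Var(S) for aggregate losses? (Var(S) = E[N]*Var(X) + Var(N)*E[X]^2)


Var(S) = E[N]*Var(X) + Var(N)*E[X]^2
= 93*3015509 + 41*13915^2
= 280442337 + 7938716225
= 8.2192e+09


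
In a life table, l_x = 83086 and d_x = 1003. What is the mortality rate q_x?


q_x = d_x / l_x
= 1003 / 83086
= 0.0121


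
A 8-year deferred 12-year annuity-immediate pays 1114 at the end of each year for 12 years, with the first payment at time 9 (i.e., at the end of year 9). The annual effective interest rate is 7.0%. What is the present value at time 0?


PV at time 8 of the 12-year annuity-immediate:
a_n = 1114 * (1-(1+0.07)^(-12))/0.07 = 8848.1525
Discount back 8 years to time 0:
PV = 8848.1525 * (1+0.07)^(-8)
= 8848.1525 * 0.582009
= 5149.7053


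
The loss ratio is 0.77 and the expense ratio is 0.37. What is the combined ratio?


Combined ratio = loss ratio + expense ratio
= 0.77 + 0.37
= 1.14


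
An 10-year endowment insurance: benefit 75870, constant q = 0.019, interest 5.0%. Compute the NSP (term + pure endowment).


Term component = 10304.7693
Pure endowment = 10_p_x * v^10 * benefit = 0.825449 * 0.613913 * 75870 = 38447.4169
NSP = 48752.1862


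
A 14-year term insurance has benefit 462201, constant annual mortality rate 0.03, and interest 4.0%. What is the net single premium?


NSP = benefit * sum_{k=0}^{n-1} k_p_x * q * v^(k+1)
With constant q=0.03, v=0.961538
Sum = 0.267001
NSP = 462201 * 0.267001
= 123408.324


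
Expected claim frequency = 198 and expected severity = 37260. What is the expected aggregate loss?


E[S] = E[N] * E[X]
= 198 * 37260
= 7.3775e+06


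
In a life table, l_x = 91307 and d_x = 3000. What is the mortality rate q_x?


q_x = d_x / l_x
= 3000 / 91307
= 0.0329


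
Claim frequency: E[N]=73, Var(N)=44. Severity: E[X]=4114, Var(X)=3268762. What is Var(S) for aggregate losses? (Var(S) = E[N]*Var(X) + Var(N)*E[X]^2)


Var(S) = E[N]*Var(X) + Var(N)*E[X]^2
= 73*3268762 + 44*4114^2
= 238619626 + 744699824
= 9.8332e+08


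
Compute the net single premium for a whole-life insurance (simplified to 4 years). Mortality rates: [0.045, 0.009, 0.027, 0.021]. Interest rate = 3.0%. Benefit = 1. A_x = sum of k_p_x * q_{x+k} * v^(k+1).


v = 0.970874
Year 0: k_p_x=1.0, q=0.045, term=0.043689
Year 1: k_p_x=0.955, q=0.009, term=0.008102
Year 2: k_p_x=0.946405, q=0.027, term=0.023385
Year 3: k_p_x=0.920852, q=0.021, term=0.017181
A_x = 0.0924


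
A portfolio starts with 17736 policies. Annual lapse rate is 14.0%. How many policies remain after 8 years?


remaining = initial * (1 - lapse)^years
= 17736 * (1 - 0.14)^8
= 17736 * 0.299218
= 5306.9292


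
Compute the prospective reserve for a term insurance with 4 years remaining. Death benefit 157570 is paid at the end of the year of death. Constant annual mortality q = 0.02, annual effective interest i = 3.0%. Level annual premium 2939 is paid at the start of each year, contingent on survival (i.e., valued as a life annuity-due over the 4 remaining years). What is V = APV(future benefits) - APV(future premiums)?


v = 1/(1+i) = 0.970874
APV(future benefits) per unit = sum_{k=0}^{3} k_p_x * q * v^(k+1) = 0.072195
APV(future benefits) = 157570 * 0.072195 = 11375.7874
Life annuity-due factor ä_{x:4} = sum_{k=0}^{3} k_p_x * v^k = 3.718049
APV(future premiums) = 2939 * 3.718049 = 10927.3473
V = 11375.7874 - 10927.3473
= 448.4401


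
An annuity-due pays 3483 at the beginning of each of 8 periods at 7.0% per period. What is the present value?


PV_due = PMT * (1-(1+i)^(-n))/i * (1+i)
PV_immediate = 20798.0327
PV_due = 20798.0327 * 1.07
= 22253.895


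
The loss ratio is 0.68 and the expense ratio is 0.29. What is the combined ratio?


Combined ratio = loss ratio + expense ratio
= 0.68 + 0.29
= 0.97
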